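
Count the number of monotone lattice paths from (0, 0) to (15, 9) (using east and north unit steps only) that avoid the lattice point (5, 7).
Number of paths = 1255232

Total paths from (0, 0) to (15, 9): C(24, 15) = 1307504. Paths through (5, 7): (paths (0, 0) → (5, 7)) × (paths (5, 7) → (15, 9)) = C(12, 5) · C(12, 10) = 792 · 66 = 52272. Avoidance count = 1307504 − 52272 = 1255232.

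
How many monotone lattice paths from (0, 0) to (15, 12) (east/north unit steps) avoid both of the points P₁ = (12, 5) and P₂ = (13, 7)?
Number of paths = 15403224

Inclusion–exclusion. Total paths: C(27, 15) = 17383860. Through P₁: C(17, 12)·C(10, 3) = 742560. Through P₂: C(20, 13)·C(7, 2) = 1627920. Since P₁ is strictly southwest of P₂, a monotone path through both must visit P₁ then P₂; paths through both = C(17, 12)·C(3, 1)·C(7, 2) = 389844. Avoid both = 17383860 − 742560 − 1627920 + 389844 = 15403224.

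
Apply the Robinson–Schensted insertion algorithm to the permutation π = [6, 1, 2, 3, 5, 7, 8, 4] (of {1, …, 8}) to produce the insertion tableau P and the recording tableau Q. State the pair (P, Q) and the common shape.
P = [1, 2, 3, 4, 7, 8] / [5] / [6];  Q = [1, 3, 4, 5, 6, 7] / [2] / [8];  common shape = (6, 1, 1)

Row-insert the values π_1, π_2, … into P one at a time, bumping the leftmost entry strictly greater than the inserted value down to the next row. The recording tableau Q records, in position (i, j), the step at which that cell was added to P.
  Insert 6 (step 1): P = [6];  Q = [1]
  Insert 1 (step 2): P = [1] / [6];  Q = [1] / [2]
  Insert 2 (step 3): P = [1, 2] / [6];  Q = [1, 3] / [2]
  Insert 3 (step 4): P = [1, 2, 3] / [6];  Q = [1, 3, 4] / [2]
  Insert 5 (step 5): P = [1, 2, 3, 5] / [6];  Q = [1, 3, 4, 5] / [2]
  Insert 7 (step 6): P = [1, 2, 3, 5, 7] / [6];  Q = [1, 3, 4, 5, 6] / [2]
  Insert 8 (step 7): P = [1, 2, 3, 5, 7, 8] / [6];  Q = [1, 3, 4, 5, 6, 7] / [2]
  Insert 4 (step 8): P = [1, 2, 3, 4, 7, 8] / [5] / [6];  Q = [1, 3, 4, 5, 6, 7] / [2] / [8]
Final shape: (6, 1, 1).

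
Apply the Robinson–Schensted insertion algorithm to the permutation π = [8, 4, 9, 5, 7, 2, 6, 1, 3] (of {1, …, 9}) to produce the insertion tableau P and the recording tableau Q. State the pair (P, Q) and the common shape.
P = [1, 3, 6] / [2, 5] / [4, 7] / [8, 9];  Q = [1, 3, 5] / [2, 4] / [6, 7] / [8, 9];  common shape = (3, 2, 2, 2)

Row-insert the values π_1, π_2, … into P one at a time, bumping the leftmost entry strictly greater than the inserted value down to the next row. The recording tableau Q records, in position (i, j), the step at which that cell was added to P.
  Insert 8 (step 1): P = [8];  Q = [1]
  Insert 4 (step 2): P = [4] / [8];  Q = [1] / [2]
  Insert 9 (step 3): P = [4, 9] / [8];  Q = [1, 3] / [2]
  Insert 5 (step 4): P = [4, 5] / [8, 9];  Q = [1, 3] / [2, 4]
  Insert 7 (step 5): P = [4, 5, 7] / [8, 9];  Q = [1, 3, 5] / [2, 4]
  Insert 2 (step 6): P = [2, 5, 7] / [4, 9] / [8];  Q = [1, 3, 5] / [2, 4] / [6]
  Insert 6 (step 7): P = [2, 5, 6] / [4, 7] / [8, 9];  Q = [1, 3, 5] / [2, 4] / [6, 7]
  Insert 1 (step 8): P = [1, 5, 6] / [2, 7] / [4, 9] / [8];  Q = [1, 3, 5] / [2, 4] / [6, 7] / [8]
  Insert 3 (step 9): P = [1, 3, 6] / [2, 5] / [4, 7] / [8, 9];  Q = [1, 3, 5] / [2, 4] / [6, 7] / [8, 9]
Final shape: (3, 2, 2, 2).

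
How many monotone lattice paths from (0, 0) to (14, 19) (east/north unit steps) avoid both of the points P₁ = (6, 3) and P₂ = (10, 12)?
Number of paths = 563456256

Inclusion–exclusion. Total paths: C(33, 14) = 818809200. Through P₁: C(9, 6)·C(24, 8) = 61779564. Through P₂: C(22, 10)·C(11, 4) = 213393180. Since P₁ is strictly southwest of P₂, a monotone path through both must visit P₁ then P₂; paths through both = C(9, 6)·C(13, 4)·C(11, 4) = 19819800. Avoid both = 818809200 − 61779564 − 213393180 + 19819800 = 563456256.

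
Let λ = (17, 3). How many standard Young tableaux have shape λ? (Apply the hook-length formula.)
# SYT of shape (17, 3) = 950

Hook-length formula: f^λ = n! / Π hook(c), product over all cells c of the Young diagram. For λ = (17, 3), n = 20 boxes. Hook lengths by row (left-to-right, top-to-bottom): [18, 17, 16, 14, 13, 12, 11, 10, 9, 8, 7, 6, 5, 4, 3, 2, 1]; [3, 2, 1]. Product of hooks = 2560949482291200. So f^λ = 20! / 2560949482291200 = 2432902008176640000 / 2560949482291200 = 950.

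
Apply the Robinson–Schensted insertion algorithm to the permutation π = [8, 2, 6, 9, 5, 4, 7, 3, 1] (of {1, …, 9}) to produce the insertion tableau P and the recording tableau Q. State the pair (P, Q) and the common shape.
P = [1, 3, 7] / [2, 9] / [4] / [5] / [6] / [8];  Q = [1, 3, 4] / [2, 7] / [5] / [6] / [8] / [9];  common shape = (3, 2, 1, 1, 1, 1)

Row-insert the values π_1, π_2, … into P one at a time, bumping the leftmost entry strictly greater than the inserted value down to the next row. The recording tableau Q records, in position (i, j), the step at which that cell was added to P.
  Insert 8 (step 1): P = [8];  Q = [1]
  Insert 2 (step 2): P = [2] / [8];  Q = [1] / [2]
  Insert 6 (step 3): P = [2, 6] / [8];  Q = [1, 3] / [2]
  Insert 9 (step 4): P = [2, 6, 9] / [8];  Q = [1, 3, 4] / [2]
  Insert 5 (step 5): P = [2, 5, 9] / [6] / [8];  Q = [1, 3, 4] / [2] / [5]
  Insert 4 (step 6): P = [2, 4, 9] / [5] / [6] / [8];  Q = [1, 3, 4] / [2] / [5] / [6]
  Insert 7 (step 7): P = [2, 4, 7] / [5, 9] / [6] / [8];  Q = [1, 3, 4] / [2, 7] / [5] / [6]
  Insert 3 (step 8): P = [2, 3, 7] / [4, 9] / [5] / [6] / [8];  Q = [1, 3, 4] / [2, 7] / [5] / [6] / [8]
  Insert 1 (step 9): P = [1, 3, 7] / [2, 9] / [4] / [5] / [6] / [8];  Q = [1, 3, 4] / [2, 7] / [5] / [6] / [8] / [9]
Final shape: (3, 2, 1, 1, 1, 1).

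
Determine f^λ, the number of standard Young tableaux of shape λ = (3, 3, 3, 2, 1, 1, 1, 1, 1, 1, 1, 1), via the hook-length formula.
# SYT of shape (3, 3, 3, 2, 1, 1, 1, 1, 1, 1, 1, 1) = 383724

Hook-length formula: f^λ = n! / Π hook(c), product over all cells c of the Young diagram. For λ = (3, 3, 3, 2, 1, 1, 1, 1, 1, 1, 1, 1), n = 19 boxes. Hook lengths by row (left-to-right, top-to-bottom): [14, 5, 3]; [13, 4, 2]; [12, 3, 1]; [10, 1]; [8]; [7]; [6]; [5]; [4]; [3]; [2]; [1]. Product of hooks = 317011968000. So f^λ = 19! / 317011968000 = 121645100408832000 / 317011968000 = 383724.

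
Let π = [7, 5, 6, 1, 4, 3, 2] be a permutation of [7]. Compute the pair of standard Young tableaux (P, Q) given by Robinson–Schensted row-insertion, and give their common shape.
P = [1, 2] / [3, 6] / [4] / [5] / [7];  Q = [1, 3] / [2, 5] / [4] / [6] / [7];  common shape = (2, 2, 1, 1, 1)

Row-insert the values π_1, π_2, … into P one at a time, bumping the leftmost entry strictly greater than the inserted value down to the next row. The recording tableau Q records, in position (i, j), the step at which that cell was added to P.
  Insert 7 (step 1): P = [7];  Q = [1]
  Insert 5 (step 2): P = [5] / [7];  Q = [1] / [2]
  Insert 6 (step 3): P = [5, 6] / [7];  Q = [1, 3] / [2]
  Insert 1 (step 4): P = [1, 6] / [5] / [7];  Q = [1, 3] / [2] / [4]
  Insert 4 (step 5): P = [1, 4] / [5, 6] / [7];  Q = [1, 3] / [2, 5] / [4]
  Insert 3 (step 6): P = [1, 3] / [4, 6] / [5] / [7];  Q = [1, 3] / [2, 5] / [4] / [6]
  Insert 2 (step 7): P = [1, 2] / [3, 6] / [4] / [5] / [7];  Q = [1, 3] / [2, 5] / [4] / [6] / [7]
Final shape: (2, 2, 1, 1, 1).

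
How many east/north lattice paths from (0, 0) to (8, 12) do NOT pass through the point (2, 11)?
Number of paths = 125424

Total paths from (0, 0) to (8, 12): C(20, 8) = 125970. Paths through (2, 11): (paths (0, 0) → (2, 11)) × (paths (2, 11) → (8, 12)) = C(13, 2) · C(7, 6) = 78 · 7 = 546. Avoidance count = 125970 − 546 = 125424.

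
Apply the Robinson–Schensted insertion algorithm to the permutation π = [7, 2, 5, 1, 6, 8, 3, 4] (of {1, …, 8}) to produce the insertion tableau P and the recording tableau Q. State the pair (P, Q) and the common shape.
P = [1, 3, 4, 8] / [2, 5, 6] / [7];  Q = [1, 3, 5, 6] / [2, 7, 8] / [4];  common shape = (4, 3, 1)

Row-insert the values π_1, π_2, … into P one at a time, bumping the leftmost entry strictly greater than the inserted value down to the next row. The recording tableau Q records, in position (i, j), the step at which that cell was added to P.
  Insert 7 (step 1): P = [7];  Q = [1]
  Insert 2 (step 2): P = [2] / [7];  Q = [1] / [2]
  Insert 5 (step 3): P = [2, 5] / [7];  Q = [1, 3] / [2]
  Insert 1 (step 4): P = [1, 5] / [2] / [7];  Q = [1, 3] / [2] / [4]
  Insert 6 (step 5): P = [1, 5, 6] / [2] / [7];  Q = [1, 3, 5] / [2] / [4]
  Insert 8 (step 6): P = [1, 5, 6, 8] / [2] / [7];  Q = [1, 3, 5, 6] / [2] / [4]
  Insert 3 (step 7): P = [1, 3, 6, 8] / [2, 5] / [7];  Q = [1, 3, 5, 6] / [2, 7] / [4]
  Insert 4 (step 8): P = [1, 3, 4, 8] / [2, 5, 6] / [7];  Q = [1, 3, 5, 6] / [2, 7, 8] / [4]
Final shape: (4, 3, 1).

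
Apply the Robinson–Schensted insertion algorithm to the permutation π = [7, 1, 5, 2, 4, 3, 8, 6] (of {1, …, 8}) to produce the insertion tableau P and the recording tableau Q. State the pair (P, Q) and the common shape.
P = [1, 2, 3, 6] / [4, 8] / [5] / [7];  Q = [1, 3, 5, 7] / [2, 8] / [4] / [6];  common shape = (4, 2, 1, 1)

Row-insert the values π_1, π_2, … into P one at a time, bumping the leftmost entry strictly greater than the inserted value down to the next row. The recording tableau Q records, in position (i, j), the step at which that cell was added to P.
  Insert 7 (step 1): P = [7];  Q = [1]
  Insert 1 (step 2): P = [1] / [7];  Q = [1] / [2]
  Insert 5 (step 3): P = [1, 5] / [7];  Q = [1, 3] / [2]
  Insert 2 (step 4): P = [1, 2] / [5] / [7];  Q = [1, 3] / [2] / [4]
  Insert 4 (step 5): P = [1, 2, 4] / [5] / [7];  Q = [1, 3, 5] / [2] / [4]
  Insert 3 (step 6): P = [1, 2, 3] / [4] / [5] / [7];  Q = [1, 3, 5] / [2] / [4] / [6]
  Insert 8 (step 7): P = [1, 2, 3, 8] / [4] / [5] / [7];  Q = [1, 3, 5, 7] / [2] / [4] / [6]
  Insert 6 (step 8): P = [1, 2, 3, 6] / [4, 8] / [5] / [7];  Q = [1, 3, 5, 7] / [2, 8] / [4] / [6]
Final shape: (4, 2, 1, 1).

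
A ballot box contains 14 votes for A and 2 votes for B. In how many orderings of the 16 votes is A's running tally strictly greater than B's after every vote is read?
Strict-lead orderings = 90

Total orderings of the 16 votes with 14 for A: C(16, 14) = 120. By the Bertrand ballot formula (Cycle Lemma / reflection principle), the number of orderings in which A is strictly ahead of B throughout is (p − q)/(p + q) · C(p + q, p) = (14 − 2)/(14 + 2) · 120 = 90.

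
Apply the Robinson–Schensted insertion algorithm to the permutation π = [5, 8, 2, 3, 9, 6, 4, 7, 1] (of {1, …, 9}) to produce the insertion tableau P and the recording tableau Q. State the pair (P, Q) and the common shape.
P = [1, 3, 4, 7] / [2, 6, 9] / [5] / [8];  Q = [1, 2, 5, 8] / [3, 4, 6] / [7] / [9];  common shape = (4, 3, 1, 1)

Row-insert the values π_1, π_2, … into P one at a time, bumping the leftmost entry strictly greater than the inserted value down to the next row. The recording tableau Q records, in position (i, j), the step at which that cell was added to P.
  Insert 5 (step 1): P = [5];  Q = [1]
  Insert 8 (step 2): P = [5, 8];  Q = [1, 2]
  Insert 2 (step 3): P = [2, 8] / [5];  Q = [1, 2] / [3]
  Insert 3 (step 4): P = [2, 3] / [5, 8];  Q = [1, 2] / [3, 4]
  Insert 9 (step 5): P = [2, 3, 9] / [5, 8];  Q = [1, 2, 5] / [3, 4]
  Insert 6 (step 6): P = [2, 3, 6] / [5, 8, 9];  Q = [1, 2, 5] / [3, 4, 6]
  Insert 4 (step 7): P = [2, 3, 4] / [5, 6, 9] / [8];  Q = [1, 2, 5] / [3, 4, 6] / [7]
  Insert 7 (step 8): P = [2, 3, 4, 7] / [5, 6, 9] / [8];  Q = [1, 2, 5, 8] / [3, 4, 6] / [7]
  Insert 1 (step 9): P = [1, 3, 4, 7] / [2, 6, 9] / [5] / [8];  Q = [1, 2, 5, 8] / [3, 4, 6] / [7] / [9]
Final shape: (4, 3, 1, 1).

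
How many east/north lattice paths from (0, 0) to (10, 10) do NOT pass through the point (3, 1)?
Number of paths = 138996

Total paths from (0, 0) to (10, 10): C(20, 10) = 184756. Paths through (3, 1): (paths (0, 0) → (3, 1)) × (paths (3, 1) → (10, 10)) = C(4, 3) · C(16, 7) = 4 · 11440 = 45760. Avoidance count = 184756 − 45760 = 138996.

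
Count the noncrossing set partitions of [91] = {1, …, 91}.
C_91 = 3935312233584004685417853572763349509774031680023800

These noncrossing partitions are counted by the Catalan number C_n = (1/(n + 1)) · C(2n, n). For n = 91: C_91 = (1/92) · C(182, 91) = 362048725489728431058442528694228154899210914562189600/92 = 3935312233584004685417853572763349509774031680023800.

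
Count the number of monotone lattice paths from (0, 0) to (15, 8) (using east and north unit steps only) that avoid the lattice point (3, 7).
Number of paths = 488754

Total paths from (0, 0) to (15, 8): C(23, 15) = 490314. Paths through (3, 7): (paths (0, 0) → (3, 7)) × (paths (3, 7) → (15, 8)) = C(10, 3) · C(13, 12) = 120 · 13 = 1560. Avoidance count = 490314 − 1560 = 488754.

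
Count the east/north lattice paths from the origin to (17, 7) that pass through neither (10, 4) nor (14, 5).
Number of paths = 159754

Inclusion–exclusion. Total paths: C(24, 17) = 346104. Through P₁: C(14, 10)·C(10, 7) = 120120. Through P₂: C(19, 14)·C(5, 3) = 116280. Since P₁ is strictly southwest of P₂, a monotone path through both must visit P₁ then P₂; paths through both = C(14, 10)·C(5, 4)·C(5, 3) = 50050. Avoid both = 346104 − 120120 − 116280 + 50050 = 159754.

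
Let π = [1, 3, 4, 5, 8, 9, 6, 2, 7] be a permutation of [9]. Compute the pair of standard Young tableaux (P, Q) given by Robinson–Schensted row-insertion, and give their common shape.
P = [1, 2, 4, 5, 6, 7] / [3, 9] / [8];  Q = [1, 2, 3, 4, 5, 6] / [7, 9] / [8];  common shape = (6, 2, 1)

Row-insert the values π_1, π_2, … into P one at a time, bumping the leftmost entry strictly greater than the inserted value down to the next row. The recording tableau Q records, in position (i, j), the step at which that cell was added to P.
  Insert 1 (step 1): P = [1];  Q = [1]
  Insert 3 (step 2): P = [1, 3];  Q = [1, 2]
  Insert 4 (step 3): P = [1, 3, 4];  Q = [1, 2, 3]
  Insert 5 (step 4): P = [1, 3, 4, 5];  Q = [1, 2, 3, 4]
  Insert 8 (step 5): P = [1, 3, 4, 5, 8];  Q = [1, 2, 3, 4, 5]
  Insert 9 (step 6): P = [1, 3, 4, 5, 8, 9];  Q = [1, 2, 3, 4, 5, 6]
  Insert 6 (step 7): P = [1, 3, 4, 5, 6, 9] / [8];  Q = [1, 2, 3, 4, 5, 6] / [7]
  Insert 2 (step 8): P = [1, 2, 4, 5, 6, 9] / [3] / [8];  Q = [1, 2, 3, 4, 5, 6] / [7] / [8]
  Insert 7 (step 9): P = [1, 2, 4, 5, 6, 7] / [3, 9] / [8];  Q = [1, 2, 3, 4, 5, 6] / [7, 9] / [8]
Final shape: (6, 2, 1).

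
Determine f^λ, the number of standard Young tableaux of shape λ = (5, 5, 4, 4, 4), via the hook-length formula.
# SYT of shape (5, 5, 4, 4, 4) = 106696590

Hook-length formula: f^λ = n! / Π hook(c), product over all cells c of the Young diagram. For λ = (5, 5, 4, 4, 4), n = 22 boxes. Hook lengths by row (left-to-right, top-to-bottom): [9, 8, 7, 6, 2]; [8, 7, 6, 5, 1]; [6, 5, 4, 3]; [5, 4, 3, 2]; [4, 3, 2, 1]. Product of hooks = 10534551552000. So f^λ = 22! / 10534551552000 = 1124000727777607680000 / 10534551552000 = 106696590.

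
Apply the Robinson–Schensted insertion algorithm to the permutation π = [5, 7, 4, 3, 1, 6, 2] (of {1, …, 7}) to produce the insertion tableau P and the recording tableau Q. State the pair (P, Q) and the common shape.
P = [1, 2] / [3, 6] / [4, 7] / [5];  Q = [1, 2] / [3, 6] / [4, 7] / [5];  common shape = (2, 2, 2, 1)

Row-insert the values π_1, π_2, … into P one at a time, bumping the leftmost entry strictly greater than the inserted value down to the next row. The recording tableau Q records, in position (i, j), the step at which that cell was added to P.
  Insert 5 (step 1): P = [5];  Q = [1]
  Insert 7 (step 2): P = [5, 7];  Q = [1, 2]
  Insert 4 (step 3): P = [4, 7] / [5];  Q = [1, 2] / [3]
  Insert 3 (step 4): P = [3, 7] / [4] / [5];  Q = [1, 2] / [3] / [4]
  Insert 1 (step 5): P = [1, 7] / [3] / [4] / [5];  Q = [1, 2] / [3] / [4] / [5]
  Insert 6 (step 6): P = [1, 6] / [3, 7] / [4] / [5];  Q = [1, 2] / [3, 6] / [4] / [5]
  Insert 2 (step 7): P = [1, 2] / [3, 6] / [4, 7] / [5];  Q = [1, 2] / [3, 6] / [4, 7] / [5]
Final shape: (2, 2, 2, 1).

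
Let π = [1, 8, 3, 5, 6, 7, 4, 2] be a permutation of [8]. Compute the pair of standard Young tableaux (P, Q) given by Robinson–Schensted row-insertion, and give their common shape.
P = [1, 2, 4, 6, 7] / [3] / [5] / [8];  Q = [1, 2, 4, 5, 6] / [3] / [7] / [8];  common shape = (5, 1, 1, 1)

Row-insert the values π_1, π_2, … into P one at a time, bumping the leftmost entry strictly greater than the inserted value down to the next row. The recording tableau Q records, in position (i, j), the step at which that cell was added to P.
  Insert 1 (step 1): P = [1];  Q = [1]
  Insert 8 (step 2): P = [1, 8];  Q = [1, 2]
  Insert 3 (step 3): P = [1, 3] / [8];  Q = [1, 2] / [3]
  Insert 5 (step 4): P = [1, 3, 5] / [8];  Q = [1, 2, 4] / [3]
  Insert 6 (step 5): P = [1, 3, 5, 6] / [8];  Q = [1, 2, 4, 5] / [3]
  Insert 7 (step 6): P = [1, 3, 5, 6, 7] / [8];  Q = [1, 2, 4, 5, 6] / [3]
  Insert 4 (step 7): P = [1, 3, 4, 6, 7] / [5] / [8];  Q = [1, 2, 4, 5, 6] / [3] / [7]
  Insert 2 (step 8): P = [1, 2, 4, 6, 7] / [3] / [5] / [8];  Q = [1, 2, 4, 5, 6] / [3] / [7] / [8]
Final shape: (5, 1, 1, 1).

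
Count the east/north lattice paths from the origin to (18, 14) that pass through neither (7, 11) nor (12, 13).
Number of paths = 428127692

Inclusion–exclusion. Total paths: C(32, 18) = 471435600. Through P₁: C(18, 7)·C(14, 11) = 11583936. Through P₂: C(25, 12)·C(7, 6) = 36402100. Since P₁ is strictly southwest of P₂, a monotone path through both must visit P₁ then P₂; paths through both = C(18, 7)·C(7, 5)·C(7, 6) = 4678128. Avoid both = 471435600 − 11583936 − 36402100 + 4678128 = 428127692.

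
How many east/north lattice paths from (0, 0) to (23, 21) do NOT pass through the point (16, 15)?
Number of paths = 1496889425460

Total paths from (0, 0) to (23, 21): C(44, 23) = 2012616400080. Paths through (16, 15): (paths (0, 0) → (16, 15)) × (paths (16, 15) → (23, 21)) = C(31, 16) · C(13, 7) = 300540195 · 1716 = 515726974620. Avoidance count = 2012616400080 − 515726974620 = 1496889425460.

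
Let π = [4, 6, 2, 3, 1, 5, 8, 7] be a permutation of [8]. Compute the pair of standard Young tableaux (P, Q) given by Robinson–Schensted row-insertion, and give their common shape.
P = [1, 3, 5, 7] / [2, 6, 8] / [4];  Q = [1, 2, 6, 7] / [3, 4, 8] / [5];  common shape = (4, 3, 1)

Row-insert the values π_1, π_2, … into P one at a time, bumping the leftmost entry strictly greater than the inserted value down to the next row. The recording tableau Q records, in position (i, j), the step at which that cell was added to P.
  Insert 4 (step 1): P = [4];  Q = [1]
  Insert 6 (step 2): P = [4, 6];  Q = [1, 2]
  Insert 2 (step 3): P = [2, 6] / [4];  Q = [1, 2] / [3]
  Insert 3 (step 4): P = [2, 3] / [4, 6];  Q = [1, 2] / [3, 4]
  Insert 1 (step 5): P = [1, 3] / [2, 6] / [4];  Q = [1, 2] / [3, 4] / [5]
  Insert 5 (step 6): P = [1, 3, 5] / [2, 6] / [4];  Q = [1, 2, 6] / [3, 4] / [5]
  Insert 8 (step 7): P = [1, 3, 5, 8] / [2, 6] / [4];  Q = [1, 2, 6, 7] / [3, 4] / [5]
  Insert 7 (step 8): P = [1, 3, 5, 7] / [2, 6, 8] / [4];  Q = [1, 2, 6, 7] / [3, 4, 8] / [5]
Final shape: (4, 3, 1).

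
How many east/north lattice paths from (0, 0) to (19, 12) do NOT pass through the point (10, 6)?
Number of paths = 101040485

Total paths from (0, 0) to (19, 12): C(31, 19) = 141120525. Paths through (10, 6): (paths (0, 0) → (10, 6)) × (paths (10, 6) → (19, 12)) = C(16, 10) · C(15, 9) = 8008 · 5005 = 40080040. Avoidance count = 141120525 − 40080040 = 101040485.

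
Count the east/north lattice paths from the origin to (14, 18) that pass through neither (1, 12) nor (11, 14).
Number of paths = 315103914

Inclusion–exclusion. Total paths: C(32, 14) = 471435600. Through P₁: C(13, 1)·C(19, 13) = 352716. Through P₂: C(25, 11)·C(7, 3) = 156009000. Since P₁ is strictly southwest of P₂, a monotone path through both must visit P₁ then P₂; paths through both = C(13, 1)·C(12, 10)·C(7, 3) = 30030. Avoid both = 471435600 − 352716 − 156009000 + 30030 = 315103914.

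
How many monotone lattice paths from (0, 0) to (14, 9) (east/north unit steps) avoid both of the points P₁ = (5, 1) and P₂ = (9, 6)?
Number of paths = 433386

Inclusion–exclusion. Total paths: C(23, 14) = 817190. Through P₁: C(6, 5)·C(17, 9) = 145860. Through P₂: C(15, 9)·C(8, 5) = 280280. Since P₁ is strictly southwest of P₂, a monotone path through both must visit P₁ then P₂; paths through both = C(6, 5)·C(9, 4)·C(8, 5) = 42336. Avoid both = 817190 − 145860 − 280280 + 42336 = 433386.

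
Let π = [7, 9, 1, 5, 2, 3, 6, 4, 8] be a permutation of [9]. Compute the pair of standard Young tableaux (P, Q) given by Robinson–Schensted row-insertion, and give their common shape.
P = [1, 2, 3, 4, 8] / [5, 6] / [7, 9];  Q = [1, 2, 6, 7, 9] / [3, 4] / [5, 8];  common shape = (5, 2, 2)

Row-insert the values π_1, π_2, … into P one at a time, bumping the leftmost entry strictly greater than the inserted value down to the next row. The recording tableau Q records, in position (i, j), the step at which that cell was added to P.
  Insert 7 (step 1): P = [7];  Q = [1]
  Insert 9 (step 2): P = [7, 9];  Q = [1, 2]
  Insert 1 (step 3): P = [1, 9] / [7];  Q = [1, 2] / [3]
  Insert 5 (step 4): P = [1, 5] / [7, 9];  Q = [1, 2] / [3, 4]
  Insert 2 (step 5): P = [1, 2] / [5, 9] / [7];  Q = [1, 2] / [3, 4] / [5]
  Insert 3 (step 6): P = [1, 2, 3] / [5, 9] / [7];  Q = [1, 2, 6] / [3, 4] / [5]
  Insert 6 (step 7): P = [1, 2, 3, 6] / [5, 9] / [7];  Q = [1, 2, 6, 7] / [3, 4] / [5]
  Insert 4 (step 8): P = [1, 2, 3, 4] / [5, 6] / [7, 9];  Q = [1, 2, 6, 7] / [3, 4] / [5, 8]
  Insert 8 (step 9): P = [1, 2, 3, 4, 8] / [5, 6] / [7, 9];  Q = [1, 2, 6, 7, 9] / [3, 4] / [5, 8]
Final shape: (5, 2, 2).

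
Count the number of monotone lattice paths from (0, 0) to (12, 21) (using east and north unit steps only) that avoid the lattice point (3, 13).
Number of paths = 341203720

Total paths from (0, 0) to (12, 21): C(33, 12) = 354817320. Paths through (3, 13): (paths (0, 0) → (3, 13)) × (paths (3, 13) → (12, 21)) = C(16, 3) · C(17, 9) = 560 · 24310 = 13613600. Avoidance count = 354817320 − 13613600 = 341203720.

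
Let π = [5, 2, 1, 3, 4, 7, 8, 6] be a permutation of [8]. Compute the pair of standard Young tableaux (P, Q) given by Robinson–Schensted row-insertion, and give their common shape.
P = [1, 3, 4, 6, 8] / [2, 7] / [5];  Q = [1, 4, 5, 6, 7] / [2, 8] / [3];  common shape = (5, 2, 1)

Row-insert the values π_1, π_2, … into P one at a time, bumping the leftmost entry strictly greater than the inserted value down to the next row. The recording tableau Q records, in position (i, j), the step at which that cell was added to P.
  Insert 5 (step 1): P = [5];  Q = [1]
  Insert 2 (step 2): P = [2] / [5];  Q = [1] / [2]
  Insert 1 (step 3): P = [1] / [2] / [5];  Q = [1] / [2] / [3]
  Insert 3 (step 4): P = [1, 3] / [2] / [5];  Q = [1, 4] / [2] / [3]
  Insert 4 (step 5): P = [1, 3, 4] / [2] / [5];  Q = [1, 4, 5] / [2] / [3]
  Insert 7 (step 6): P = [1, 3, 4, 7] / [2] / [5];  Q = [1, 4, 5, 6] / [2] / [3]
  Insert 8 (step 7): P = [1, 3, 4, 7, 8] / [2] / [5];  Q = [1, 4, 5, 6, 7] / [2] / [3]
  Insert 6 (step 8): P = [1, 3, 4, 6, 8] / [2, 7] / [5];  Q = [1, 4, 5, 6, 7] / [2, 8] / [3]
Final shape: (5, 2, 1).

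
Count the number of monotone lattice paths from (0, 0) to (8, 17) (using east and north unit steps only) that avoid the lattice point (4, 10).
Number of paths = 751245

Total paths from (0, 0) to (8, 17): C(25, 8) = 1081575. Paths through (4, 10): (paths (0, 0) → (4, 10)) × (paths (4, 10) → (8, 17)) = C(14, 4) · C(11, 4) = 1001 · 330 = 330330. Avoidance count = 1081575 − 330330 = 751245.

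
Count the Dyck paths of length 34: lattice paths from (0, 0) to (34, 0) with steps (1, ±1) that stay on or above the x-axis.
C_17 = 129644790

These Dyck paths are counted by the Catalan number C_n = (1/(n + 1)) · C(2n, n). For n = 17: C_17 = (1/18) · C(34, 17) = 2333606220/18 = 129644790.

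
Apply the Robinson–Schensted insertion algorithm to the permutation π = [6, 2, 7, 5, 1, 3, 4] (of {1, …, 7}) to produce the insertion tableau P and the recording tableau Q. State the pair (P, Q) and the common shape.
P = [1, 3, 4] / [2, 5] / [6, 7];  Q = [1, 3, 7] / [2, 4] / [5, 6];  common shape = (3, 2, 2)

Row-insert the values π_1, π_2, … into P one at a time, bumping the leftmost entry strictly greater than the inserted value down to the next row. The recording tableau Q records, in position (i, j), the step at which that cell was added to P.
  Insert 6 (step 1): P = [6];  Q = [1]
  Insert 2 (step 2): P = [2] / [6];  Q = [1] / [2]
  Insert 7 (step 3): P = [2, 7] / [6];  Q = [1, 3] / [2]
  Insert 5 (step 4): P = [2, 5] / [6, 7];  Q = [1, 3] / [2, 4]
  Insert 1 (step 5): P = [1, 5] / [2, 7] / [6];  Q = [1, 3] / [2, 4] / [5]
  Insert 3 (step 6): P = [1, 3] / [2, 5] / [6, 7];  Q = [1, 3] / [2, 4] / [5, 6]
  Insert 4 (step 7): P = [1, 3, 4] / [2, 5] / [6, 7];  Q = [1, 3, 7] / [2, 4] / [5, 6]
Final shape: (3, 2, 2).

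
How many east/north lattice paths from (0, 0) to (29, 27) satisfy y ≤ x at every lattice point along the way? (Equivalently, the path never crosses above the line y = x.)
Number of paths = 738494264901008

By the reflection principle (André's argument), the number of monotone paths to (29, 27) with n ≤ m that never go above y = x is C(56, 29) − C(56, 30) = 7384942649010080 − 6646448384109072 = 738494264901008.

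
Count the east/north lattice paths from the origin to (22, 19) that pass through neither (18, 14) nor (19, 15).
Number of paths = 153303413400

Inclusion–exclusion. Total paths: C(41, 22) = 244662670200. Through P₁: C(32, 18)·C(9, 4) = 59400885600. Through P₂: C(34, 19)·C(7, 3) = 64958863200. Since P₁ is strictly southwest of P₂, a monotone path through both must visit P₁ then P₂; paths through both = C(32, 18)·C(2, 1)·C(7, 3) = 33000492000. Avoid both = 244662670200 − 59400885600 − 64958863200 + 33000492000 = 153303413400.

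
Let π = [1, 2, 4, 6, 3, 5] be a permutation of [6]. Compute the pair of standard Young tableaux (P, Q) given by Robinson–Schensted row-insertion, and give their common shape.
P = [1, 2, 3, 5] / [4, 6];  Q = [1, 2, 3, 4] / [5, 6];  common shape = (4, 2)

Row-insert the values π_1, π_2, … into P one at a time, bumping the leftmost entry strictly greater than the inserted value down to the next row. The recording tableau Q records, in position (i, j), the step at which that cell was added to P.
  Insert 1 (step 1): P = [1];  Q = [1]
  Insert 2 (step 2): P = [1, 2];  Q = [1, 2]
  Insert 4 (step 3): P = [1, 2, 4];  Q = [1, 2, 3]
  Insert 6 (step 4): P = [1, 2, 4, 6];  Q = [1, 2, 3, 4]
  Insert 3 (step 5): P = [1, 2, 3, 6] / [4];  Q = [1, 2, 3, 4] / [5]
  Insert 5 (step 6): P = [1, 2, 3, 5] / [4, 6];  Q = [1, 2, 3, 4] / [5, 6]
Final shape: (4, 2).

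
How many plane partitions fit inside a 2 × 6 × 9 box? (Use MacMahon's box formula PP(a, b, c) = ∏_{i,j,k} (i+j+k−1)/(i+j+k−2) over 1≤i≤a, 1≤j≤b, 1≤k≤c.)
PP(2, 6, 9) = 5725720

Evaluate the triple product over i = 1..2, j = 1..6, k = 1..9. The factors are (2/1) · (3/2) · (4/3) · (5/4) · (6/5) · (7/6) · (8/7) · (9/8) · … (108 factors total). The numerators and denominators telescope so the product is an integer; carrying out the multiplication exactly gives PP(2, 6, 9) = 5725720.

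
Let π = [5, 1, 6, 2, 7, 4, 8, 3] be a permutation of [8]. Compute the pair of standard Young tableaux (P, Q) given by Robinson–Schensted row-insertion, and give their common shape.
P = [1, 2, 3, 8] / [4, 6, 7] / [5];  Q = [1, 3, 5, 7] / [2, 4, 6] / [8];  common shape = (4, 3, 1)

Row-insert the values π_1, π_2, … into P one at a time, bumping the leftmost entry strictly greater than the inserted value down to the next row. The recording tableau Q records, in position (i, j), the step at which that cell was added to P.
  Insert 5 (step 1): P = [5];  Q = [1]
  Insert 1 (step 2): P = [1] / [5];  Q = [1] / [2]
  Insert 6 (step 3): P = [1, 6] / [5];  Q = [1, 3] / [2]
  Insert 2 (step 4): P = [1, 2] / [5, 6];  Q = [1, 3] / [2, 4]
  Insert 7 (step 5): P = [1, 2, 7] / [5, 6];  Q = [1, 3, 5] / [2, 4]
  Insert 4 (step 6): P = [1, 2, 4] / [5, 6, 7];  Q = [1, 3, 5] / [2, 4, 6]
  Insert 8 (step 7): P = [1, 2, 4, 8] / [5, 6, 7];  Q = [1, 3, 5, 7] / [2, 4, 6]
  Insert 3 (step 8): P = [1, 2, 3, 8] / [4, 6, 7] / [5];  Q = [1, 3, 5, 7] / [2, 4, 6] / [8]
Final shape: (4, 3, 1).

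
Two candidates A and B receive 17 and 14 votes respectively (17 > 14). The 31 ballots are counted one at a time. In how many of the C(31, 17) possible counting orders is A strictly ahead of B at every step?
Strict-lead orderings = 25662825

Total orderings of the 31 votes with 17 for A: C(31, 17) = 265182525. By the Bertrand ballot formula (Cycle Lemma / reflection principle), the number of orderings in which A is strictly ahead of B throughout is (p − q)/(p + q) · C(p + q, p) = (17 − 14)/(17 + 14) · 265182525 = 25662825.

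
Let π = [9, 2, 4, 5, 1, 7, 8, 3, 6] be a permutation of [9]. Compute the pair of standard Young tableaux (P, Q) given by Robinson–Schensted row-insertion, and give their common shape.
P = [1, 3, 5, 6, 8] / [2, 4, 7] / [9];  Q = [1, 3, 4, 6, 7] / [2, 8, 9] / [5];  common shape = (5, 3, 1)

Row-insert the values π_1, π_2, … into P one at a time, bumping the leftmost entry strictly greater than the inserted value down to the next row. The recording tableau Q records, in position (i, j), the step at which that cell was added to P.
  Insert 9 (step 1): P = [9];  Q = [1]
  Insert 2 (step 2): P = [2] / [9];  Q = [1] / [2]
  Insert 4 (step 3): P = [2, 4] / [9];  Q = [1, 3] / [2]
  Insert 5 (step 4): P = [2, 4, 5] / [9];  Q = [1, 3, 4] / [2]
  Insert 1 (step 5): P = [1, 4, 5] / [2] / [9];  Q = [1, 3, 4] / [2] / [5]
  Insert 7 (step 6): P = [1, 4, 5, 7] / [2] / [9];  Q = [1, 3, 4, 6] / [2] / [5]
  Insert 8 (step 7): P = [1, 4, 5, 7, 8] / [2] / [9];  Q = [1, 3, 4, 6, 7] / [2] / [5]
  Insert 3 (step 8): P = [1, 3, 5, 7, 8] / [2, 4] / [9];  Q = [1, 3, 4, 6, 7] / [2, 8] / [5]
  Insert 6 (step 9): P = [1, 3, 5, 6, 8] / [2, 4, 7] / [9];  Q = [1, 3, 4, 6, 7] / [2, 8, 9] / [5]
Final shape: (5, 3, 1).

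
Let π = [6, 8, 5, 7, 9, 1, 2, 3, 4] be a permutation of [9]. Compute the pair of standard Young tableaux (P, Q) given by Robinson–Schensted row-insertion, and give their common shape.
P = [1, 2, 3, 4] / [5, 7, 9] / [6, 8];  Q = [1, 2, 5, 9] / [3, 4, 8] / [6, 7];  common shape = (4, 3, 2)

Row-insert the values π_1, π_2, … into P one at a time, bumping the leftmost entry strictly greater than the inserted value down to the next row. The recording tableau Q records, in position (i, j), the step at which that cell was added to P.
  Insert 6 (step 1): P = [6];  Q = [1]
  Insert 8 (step 2): P = [6, 8];  Q = [1, 2]
  Insert 5 (step 3): P = [5, 8] / [6];  Q = [1, 2] / [3]
  Insert 7 (step 4): P = [5, 7] / [6, 8];  Q = [1, 2] / [3, 4]
  Insert 9 (step 5): P = [5, 7, 9] / [6, 8];  Q = [1, 2, 5] / [3, 4]
  Insert 1 (step 6): P = [1, 7, 9] / [5, 8] / [6];  Q = [1, 2, 5] / [3, 4] / [6]
  Insert 2 (step 7): P = [1, 2, 9] / [5, 7] / [6, 8];  Q = [1, 2, 5] / [3, 4] / [6, 7]
  Insert 3 (step 8): P = [1, 2, 3] / [5, 7, 9] / [6, 8];  Q = [1, 2, 5] / [3, 4, 8] / [6, 7]
  Insert 4 (step 9): P = [1, 2, 3, 4] / [5, 7, 9] / [6, 8];  Q = [1, 2, 5, 9] / [3, 4, 8] / [6, 7]
Final shape: (4, 3, 2).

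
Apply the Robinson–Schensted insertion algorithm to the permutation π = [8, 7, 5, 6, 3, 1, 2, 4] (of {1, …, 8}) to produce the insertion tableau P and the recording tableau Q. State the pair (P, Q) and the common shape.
P = [1, 2, 4] / [3, 6] / [5] / [7] / [8];  Q = [1, 4, 8] / [2, 7] / [3] / [5] / [6];  common shape = (3, 2, 1, 1, 1)

Row-insert the values π_1, π_2, … into P one at a time, bumping the leftmost entry strictly greater than the inserted value down to the next row. The recording tableau Q records, in position (i, j), the step at which that cell was added to P.
  Insert 8 (step 1): P = [8];  Q = [1]
  Insert 7 (step 2): P = [7] / [8];  Q = [1] / [2]
  Insert 5 (step 3): P = [5] / [7] / [8];  Q = [1] / [2] / [3]
  Insert 6 (step 4): P = [5, 6] / [7] / [8];  Q = [1, 4] / [2] / [3]
  Insert 3 (step 5): P = [3, 6] / [5] / [7] / [8];  Q = [1, 4] / [2] / [3] / [5]
  Insert 1 (step 6): P = [1, 6] / [3] / [5] / [7] / [8];  Q = [1, 4] / [2] / [3] / [5] / [6]
  Insert 2 (step 7): P = [1, 2] / [3, 6] / [5] / [7] / [8];  Q = [1, 4] / [2, 7] / [3] / [5] / [6]
  Insert 4 (step 8): P = [1, 2, 4] / [3, 6] / [5] / [7] / [8];  Q = [1, 4, 8] / [2, 7] / [3] / [5] / [6]
Final shape: (3, 2, 1, 1, 1).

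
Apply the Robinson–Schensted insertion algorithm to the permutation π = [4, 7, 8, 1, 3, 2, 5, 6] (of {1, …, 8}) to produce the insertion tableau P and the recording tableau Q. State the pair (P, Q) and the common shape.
P = [1, 2, 5, 6] / [3, 7, 8] / [4];  Q = [1, 2, 3, 8] / [4, 5, 7] / [6];  common shape = (4, 3, 1)

Row-insert the values π_1, π_2, … into P one at a time, bumping the leftmost entry strictly greater than the inserted value down to the next row. The recording tableau Q records, in position (i, j), the step at which that cell was added to P.
  Insert 4 (step 1): P = [4];  Q = [1]
  Insert 7 (step 2): P = [4, 7];  Q = [1, 2]
  Insert 8 (step 3): P = [4, 7, 8];  Q = [1, 2, 3]
  Insert 1 (step 4): P = [1, 7, 8] / [4];  Q = [1, 2, 3] / [4]
  Insert 3 (step 5): P = [1, 3, 8] / [4, 7];  Q = [1, 2, 3] / [4, 5]
  Insert 2 (step 6): P = [1, 2, 8] / [3, 7] / [4];  Q = [1, 2, 3] / [4, 5] / [6]
  Insert 5 (step 7): P = [1, 2, 5] / [3, 7, 8] / [4];  Q = [1, 2, 3] / [4, 5, 7] / [6]
  Insert 6 (step 8): P = [1, 2, 5, 6] / [3, 7, 8] / [4];  Q = [1, 2, 3, 8] / [4, 5, 7] / [6]
Final shape: (4, 3, 1).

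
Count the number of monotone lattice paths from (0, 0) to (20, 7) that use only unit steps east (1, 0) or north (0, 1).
Number of paths = 888030

A monotone lattice path from (0, 0) to (20, 7) consists of 20 east steps and 7 north steps in some order, so it is determined by which 20 of the 27 steps are east. The count is C(27, 20) = 888030.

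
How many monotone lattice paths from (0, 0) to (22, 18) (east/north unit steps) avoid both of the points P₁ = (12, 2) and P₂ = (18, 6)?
Number of paths = 112686709395

Inclusion–exclusion. Total paths: C(40, 22) = 113380261800. Through P₁: C(14, 12)·C(26, 10) = 483367885. Through P₂: C(24, 18)·C(16, 4) = 244964720. Since P₁ is strictly southwest of P₂, a monotone path through both must visit P₁ then P₂; paths through both = C(14, 12)·C(10, 6)·C(16, 4) = 34780200. Avoid both = 113380261800 − 483367885 − 244964720 + 34780200 = 112686709395.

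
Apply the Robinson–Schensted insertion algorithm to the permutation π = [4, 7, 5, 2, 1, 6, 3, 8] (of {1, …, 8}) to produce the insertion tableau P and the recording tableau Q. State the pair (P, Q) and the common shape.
P = [1, 3, 6, 8] / [2, 5] / [4] / [7];  Q = [1, 2, 6, 8] / [3, 7] / [4] / [5];  common shape = (4, 2, 1, 1)

Row-insert the values π_1, π_2, … into P one at a time, bumping the leftmost entry strictly greater than the inserted value down to the next row. The recording tableau Q records, in position (i, j), the step at which that cell was added to P.
  Insert 4 (step 1): P = [4];  Q = [1]
  Insert 7 (step 2): P = [4, 7];  Q = [1, 2]
  Insert 5 (step 3): P = [4, 5] / [7];  Q = [1, 2] / [3]
  Insert 2 (step 4): P = [2, 5] / [4] / [7];  Q = [1, 2] / [3] / [4]
  Insert 1 (step 5): P = [1, 5] / [2] / [4] / [7];  Q = [1, 2] / [3] / [4] / [5]
  Insert 6 (step 6): P = [1, 5, 6] / [2] / [4] / [7];  Q = [1, 2, 6] / [3] / [4] / [5]
  Insert 3 (step 7): P = [1, 3, 6] / [2, 5] / [4] / [7];  Q = [1, 2, 6] / [3, 7] / [4] / [5]
  Insert 8 (step 8): P = [1, 3, 6, 8] / [2, 5] / [4] / [7];  Q = [1, 2, 6, 8] / [3, 7] / [4] / [5]
Final shape: (4, 2, 1, 1).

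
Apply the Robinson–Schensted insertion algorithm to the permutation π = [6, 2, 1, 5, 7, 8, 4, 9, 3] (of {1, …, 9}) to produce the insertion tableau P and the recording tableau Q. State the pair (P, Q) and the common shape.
P = [1, 3, 7, 8, 9] / [2, 4] / [5] / [6];  Q = [1, 4, 5, 6, 8] / [2, 7] / [3] / [9];  common shape = (5, 2, 1, 1)

Row-insert the values π_1, π_2, … into P one at a time, bumping the leftmost entry strictly greater than the inserted value down to the next row. The recording tableau Q records, in position (i, j), the step at which that cell was added to P.
  Insert 6 (step 1): P = [6];  Q = [1]
  Insert 2 (step 2): P = [2] / [6];  Q = [1] / [2]
  Insert 1 (step 3): P = [1] / [2] / [6];  Q = [1] / [2] / [3]
  Insert 5 (step 4): P = [1, 5] / [2] / [6];  Q = [1, 4] / [2] / [3]
  Insert 7 (step 5): P = [1, 5, 7] / [2] / [6];  Q = [1, 4, 5] / [2] / [3]
  Insert 8 (step 6): P = [1, 5, 7, 8] / [2] / [6];  Q = [1, 4, 5, 6] / [2] / [3]
  Insert 4 (step 7): P = [1, 4, 7, 8] / [2, 5] / [6];  Q = [1, 4, 5, 6] / [2, 7] / [3]
  Insert 9 (step 8): P = [1, 4, 7, 8, 9] / [2, 5] / [6];  Q = [1, 4, 5, 6, 8] / [2, 7] / [3]
  Insert 3 (step 9): P = [1, 3, 7, 8, 9] / [2, 4] / [5] / [6];  Q = [1, 4, 5, 6, 8] / [2, 7] / [3] / [9]
Final shape: (5, 2, 1, 1).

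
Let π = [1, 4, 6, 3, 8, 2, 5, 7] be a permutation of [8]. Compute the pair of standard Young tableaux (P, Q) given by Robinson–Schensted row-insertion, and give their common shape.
P = [1, 2, 5, 7] / [3, 6, 8] / [4];  Q = [1, 2, 3, 5] / [4, 7, 8] / [6];  common shape = (4, 3, 1)

Row-insert the values π_1, π_2, … into P one at a time, bumping the leftmost entry strictly greater than the inserted value down to the next row. The recording tableau Q records, in position (i, j), the step at which that cell was added to P.
  Insert 1 (step 1): P = [1];  Q = [1]
  Insert 4 (step 2): P = [1, 4];  Q = [1, 2]
  Insert 6 (step 3): P = [1, 4, 6];  Q = [1, 2, 3]
  Insert 3 (step 4): P = [1, 3, 6] / [4];  Q = [1, 2, 3] / [4]
  Insert 8 (step 5): P = [1, 3, 6, 8] / [4];  Q = [1, 2, 3, 5] / [4]
  Insert 2 (step 6): P = [1, 2, 6, 8] / [3] / [4];  Q = [1, 2, 3, 5] / [4] / [6]
  Insert 5 (step 7): P = [1, 2, 5, 8] / [3, 6] / [4];  Q = [1, 2, 3, 5] / [4, 7] / [6]
  Insert 7 (step 8): P = [1, 2, 5, 7] / [3, 6, 8] / [4];  Q = [1, 2, 3, 5] / [4, 7, 8] / [6]
Final shape: (4, 3, 1).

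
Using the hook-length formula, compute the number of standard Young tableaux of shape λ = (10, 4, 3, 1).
# SYT of shape (10, 4, 3, 1) = 1349460

Hook-length formula: f^λ = n! / Π hook(c), product over all cells c of the Young diagram. For λ = (10, 4, 3, 1), n = 18 boxes. Hook lengths by row (left-to-right, top-to-bottom): [13, 11, 10, 8, 6, 5, 4, 3, 2, 1]; [6, 4, 3, 1]; [4, 2, 1]; [1]. Product of hooks = 4744396800. So f^λ = 18! / 4744396800 = 6402373705728000 / 4744396800 = 1349460.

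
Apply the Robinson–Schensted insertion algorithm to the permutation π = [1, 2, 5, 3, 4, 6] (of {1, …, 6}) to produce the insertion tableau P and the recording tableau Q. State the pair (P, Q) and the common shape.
P = [1, 2, 3, 4, 6] / [5];  Q = [1, 2, 3, 5, 6] / [4];  common shape = (5, 1)

Row-insert the values π_1, π_2, … into P one at a time, bumping the leftmost entry strictly greater than the inserted value down to the next row. The recording tableau Q records, in position (i, j), the step at which that cell was added to P.
  Insert 1 (step 1): P = [1];  Q = [1]
  Insert 2 (step 2): P = [1, 2];  Q = [1, 2]
  Insert 5 (step 3): P = [1, 2, 5];  Q = [1, 2, 3]
  Insert 3 (step 4): P = [1, 2, 3] / [5];  Q = [1, 2, 3] / [4]
  Insert 4 (step 5): P = [1, 2, 3, 4] / [5];  Q = [1, 2, 3, 5] / [4]
  Insert 6 (step 6): P = [1, 2, 3, 4, 6] / [5];  Q = [1, 2, 3, 5, 6] / [4]
Final shape: (5, 1).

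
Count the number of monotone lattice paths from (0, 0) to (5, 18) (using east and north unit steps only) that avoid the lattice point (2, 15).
Number of paths = 30929

Total paths from (0, 0) to (5, 18): C(23, 5) = 33649. Paths through (2, 15): (paths (0, 0) → (2, 15)) × (paths (2, 15) → (5, 18)) = C(17, 2) · C(6, 3) = 136 · 20 = 2720. Avoidance count = 33649 − 2720 = 30929.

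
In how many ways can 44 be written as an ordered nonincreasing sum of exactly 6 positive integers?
p(44, 6 parts) = 3009

Partitions of n into exactly k parts are in bijection with partitions of n − k into at most k parts (subtract 1 from each part). So p(44, exactly 6) = p(38, parts ≤ 6). Computing via the recurrence p(m, j) = p(m, j−1) + p(m−j, j) gives 3009.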